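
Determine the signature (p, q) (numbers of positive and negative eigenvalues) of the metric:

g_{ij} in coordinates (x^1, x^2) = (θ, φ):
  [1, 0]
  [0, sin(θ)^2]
The metric is diagonal, so its eigenvalues are the diagonal entries: 1, sin(θ)^2 (at a generic point, where coordinate-dependent entries are positive).
2 positive, 0 negative.
(2, 0) - Riemannian (positive definite)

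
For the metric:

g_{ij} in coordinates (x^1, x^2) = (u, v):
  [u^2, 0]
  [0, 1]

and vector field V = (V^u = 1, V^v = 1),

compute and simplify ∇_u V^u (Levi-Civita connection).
Non-zero Christoffel symbols:
Γ^u_{u u} = 1/u
∇_u V^u = ∂_u V^u + Γ^u_{u j} V^j
  = (0) + (1/u)(1) + (0)(1)
  = 1/u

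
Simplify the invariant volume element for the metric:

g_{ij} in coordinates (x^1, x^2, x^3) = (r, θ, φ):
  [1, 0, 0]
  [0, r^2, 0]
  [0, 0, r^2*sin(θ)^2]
det(g) = r^4*sin(θ)^2
√|det(g)| = r^2*sin(θ) (taking 0 < θ < π so that |sin(θ)| = sin(θ))
Volume element: dV = r^2*sin(θ) dr dθ dφ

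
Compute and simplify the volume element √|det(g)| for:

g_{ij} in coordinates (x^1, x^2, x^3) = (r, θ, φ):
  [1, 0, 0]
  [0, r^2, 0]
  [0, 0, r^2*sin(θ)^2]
det(g) = r^4*sin(θ)^2
√|det(g)| = r^2*sin(θ) (taking 0 < θ < π so that |sin(θ)| = sin(θ))
Volume element: dV = r^2*sin(θ) dr dθ dφ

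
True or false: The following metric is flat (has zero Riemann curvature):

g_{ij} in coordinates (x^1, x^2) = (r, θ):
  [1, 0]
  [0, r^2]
Non-zero Christoffel symbols:
Γ^r_{θ θ} = -r
Γ^θ_{r θ} = 1/r
Ricci tensor: R_{rr} = 0, R_{rθ} = 0, R_{θθ} = 0
All R_{ij} vanish; in 2 dimensions the Riemann tensor is fully determined by the Ricci tensor, so R^i_{jkl} = 0: the metric is flat (curvilinear coordinates on flat space).
True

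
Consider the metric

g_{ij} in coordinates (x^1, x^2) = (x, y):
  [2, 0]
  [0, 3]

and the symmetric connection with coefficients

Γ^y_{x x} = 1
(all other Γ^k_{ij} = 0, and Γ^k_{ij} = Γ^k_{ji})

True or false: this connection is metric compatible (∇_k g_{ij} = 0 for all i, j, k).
Using ∇_k g_{ij} = ∂_k g_{ij} - Γ^m_{ki} g_{mj} - Γ^m_{kj} g_{im}:
∇_x g_{xy} = (0) - (3) - (0) = -3 ≠ 0
So the connection is not metric compatible (it is not the Levi-Civita connection).
False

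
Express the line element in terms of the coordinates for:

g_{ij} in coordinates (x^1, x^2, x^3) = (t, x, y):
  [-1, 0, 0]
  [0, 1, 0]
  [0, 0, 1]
ds^2 = g_{ij} dx^i dx^j; only the non-zero components contribute.
ds^2 = -dt^2 + dx^2 + dy^2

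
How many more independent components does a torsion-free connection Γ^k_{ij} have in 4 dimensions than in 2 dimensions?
Independent components in n dimensions: n × n(n+1)/2 = n^2(n+1)/2.
4D: 4 × 10 = 40
2D: 2 × 3 = 6
Difference = 40 - 6 = 34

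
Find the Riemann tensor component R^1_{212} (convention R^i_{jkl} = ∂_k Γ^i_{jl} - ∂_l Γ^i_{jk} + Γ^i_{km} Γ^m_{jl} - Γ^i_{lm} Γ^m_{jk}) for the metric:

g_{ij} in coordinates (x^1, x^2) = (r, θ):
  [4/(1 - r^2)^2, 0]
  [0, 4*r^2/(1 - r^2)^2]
Non-zero Christoffel symbols (Γ^k_{ij} = Γ^k_{ji}):
Γ^r_{r r} = 2*r/(1 - r^2)
Γ^r_{θ θ} = (r^3 + r)/(r^2 - 1)
Γ^θ_{r θ} = (-r^2 - 1)/(r^3 - r)
R^r_{θ r θ} = ∂_r Γ^r_{θ θ} - ∂_θ Γ^r_{θ r} + Γ^r_{r m} Γ^m_{θ θ} - Γ^r_{θ m} Γ^m_{θ r}
  = ((r^4 - 4*r^2 - 1)/(r^2 - 1)^2) - (0) + (-2*r^2*(r^2 + 1)/(r^2 - 1)^2) - (-(r^2 + 1)^2/(r^2 - 1)^2) = -4*r^2/(r^2 - 1)^2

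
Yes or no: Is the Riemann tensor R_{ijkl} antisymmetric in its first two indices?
R_{ijkl} = -R_{jikl} (follows from metric compatibility).
Yes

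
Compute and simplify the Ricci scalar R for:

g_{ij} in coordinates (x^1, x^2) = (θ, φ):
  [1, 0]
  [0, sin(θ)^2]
Non-zero Christoffel symbols (Γ^k_{ij} = Γ^k_{ji}):
Γ^θ_{φ φ} = -sin(2*θ)/2
Γ^φ_{θ φ} = 1/tan(θ)
Ricci tensor (R_{ij} = R^k_{ikj}): R_{θθ} = 1, R_{θφ} = 0, R_{φφ} = sin(θ)^2
Inverse metric: g^{θθ} = 1, g^{φφ} = 1/sin(θ)^2
R = g^{ij} R_{ij} = (1)(1) + (1/sin(θ)^2)(sin(θ)^2) = 2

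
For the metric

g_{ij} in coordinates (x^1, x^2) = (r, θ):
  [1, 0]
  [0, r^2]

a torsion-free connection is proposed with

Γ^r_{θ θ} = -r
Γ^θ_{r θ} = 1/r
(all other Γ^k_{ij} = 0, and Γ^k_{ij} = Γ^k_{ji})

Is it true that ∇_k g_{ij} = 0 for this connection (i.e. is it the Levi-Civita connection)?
Using ∇_k g_{ij} = ∂_k g_{ij} - Γ^m_{ki} g_{mj} - Γ^m_{kj} g_{im}:
e.g. ∇_r g_{θθ} = (2*r) - (r) - (r) = 0
Every component ∇_k g_{ij} vanishes: the connection is metric compatible.
Yes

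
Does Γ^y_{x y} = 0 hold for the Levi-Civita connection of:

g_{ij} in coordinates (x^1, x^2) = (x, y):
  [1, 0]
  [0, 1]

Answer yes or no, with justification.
Γ^y_{x y} = (1/2) g^{yy} (∂_x g_{yy} + ∂_y g_{yx} - ∂_y g_{xy}) = (1/2)(1)((0) + (0) - (0)) = 0
This equals the proposed value 0.
Yes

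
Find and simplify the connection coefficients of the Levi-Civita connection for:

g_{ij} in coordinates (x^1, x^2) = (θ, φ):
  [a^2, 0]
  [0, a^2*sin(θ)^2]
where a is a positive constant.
Using Γ^k_{ij} = (1/2) g^{km} (∂_i g_{mj} + ∂_j g_{mi} - ∂_m g_{ij}); the metric is diagonal, so only the m = k term contributes.
Non-zero symbols (using the symmetry Γ^k_{ij} = Γ^k_{ji}):
Γ^θ_{φ φ} = (1/2) g^{θθ} (∂_φ g_{θφ} + ∂_φ g_{θφ} - ∂_θ g_{φφ}) = (1/2)(1/a^2)((0) + (0) - (a^2*sin(2*θ))) = -sin(2*θ)/2
Γ^φ_{θ φ} = (1/2) g^{φφ} (∂_θ g_{φφ} + ∂_φ g_{φθ} - ∂_φ g_{θφ}) = (1/2)(1/(a^2*sin(θ)^2))((a^2*sin(2*θ)) + (0) - (0)) = 1/tan(θ)
All other Christoffel symbols are zero.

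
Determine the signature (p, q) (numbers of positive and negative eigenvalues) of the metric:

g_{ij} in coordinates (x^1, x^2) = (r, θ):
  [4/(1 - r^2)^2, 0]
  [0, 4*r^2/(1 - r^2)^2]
The metric is diagonal, so its eigenvalues are the diagonal entries: 4/(1 - r^2)^2, 4*r^2/(1 - r^2)^2 (at a generic point, where coordinate-dependent entries are positive).
2 positive, 0 negative.
(2, 0) - Riemannian (positive definite)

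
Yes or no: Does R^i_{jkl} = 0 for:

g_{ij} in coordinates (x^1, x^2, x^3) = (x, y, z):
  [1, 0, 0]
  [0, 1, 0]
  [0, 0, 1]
All metric components are constant, so every Christoffel symbol vanishes and R^i_{jkl} = 0.
Yes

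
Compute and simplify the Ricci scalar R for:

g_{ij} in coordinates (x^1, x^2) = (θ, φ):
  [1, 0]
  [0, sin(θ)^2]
Non-zero Christoffel symbols (Γ^k_{ij} = Γ^k_{ji}):
Γ^θ_{φ φ} = -sin(2*θ)/2
Γ^φ_{θ φ} = 1/tan(θ)
Ricci tensor (R_{ij} = R^k_{ikj}): R_{θθ} = 1, R_{θφ} = 0, R_{φφ} = sin(θ)^2
Inverse metric: g^{θθ} = 1, g^{φφ} = 1/sin(θ)^2
R = g^{ij} R_{ij} = (1)(1) + (1/sin(θ)^2)(sin(θ)^2) = 2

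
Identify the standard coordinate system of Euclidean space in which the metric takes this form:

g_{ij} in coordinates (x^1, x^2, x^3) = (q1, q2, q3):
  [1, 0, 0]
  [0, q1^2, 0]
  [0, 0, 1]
The line element ds^2 = dq1^2 + q1^2 dq2^2 + dq3^2 is dr^2 + r^2 dθ^2 + dz^2 with q1 = r, q2 = θ, q3 = z.
cylindrical coordinates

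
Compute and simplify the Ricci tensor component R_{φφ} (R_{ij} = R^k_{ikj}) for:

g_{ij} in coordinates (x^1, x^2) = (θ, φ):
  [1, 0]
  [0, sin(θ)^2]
Non-zero Christoffel symbols (Γ^k_{ij} = Γ^k_{ji}):
Γ^θ_{φ φ} = -sin(2*θ)/2
Γ^φ_{θ φ} = 1/tan(θ)
R^θ_{φ θ φ} = ∂_θ Γ^θ_{φ φ} - ∂_φ Γ^θ_{φ θ} + Γ^θ_{θ m} Γ^m_{φ φ} - Γ^θ_{φ m} Γ^m_{φ θ}
  = (-cos(2*θ)) - (0) + (0) - (-cos(θ)^2) = sin(θ)^2
R^φ_{φ φ φ} = 0 (a repeated index in an antisymmetric pair)
R_{φφ} = R^θ_{φ θ φ} + R^φ_{φ φ φ} = (sin(θ)^2) + (0) = sin(θ)^2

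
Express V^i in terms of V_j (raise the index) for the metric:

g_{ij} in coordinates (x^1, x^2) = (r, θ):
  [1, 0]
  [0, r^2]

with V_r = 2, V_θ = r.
Inverse metric (diagonal): g^{rr} = 1, g^{θθ} = 1/r^2
V^i = g^{ij} V_j:
V^r = (1)(2) + (0)(r) = 2
V^θ = (0)(2) + (1/r^2)(r) = 1/r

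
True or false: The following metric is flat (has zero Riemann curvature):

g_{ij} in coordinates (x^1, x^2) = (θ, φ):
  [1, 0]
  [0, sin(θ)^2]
Non-zero Christoffel symbols:
Γ^θ_{φ φ} = -sin(2*θ)/2
Γ^φ_{θ φ} = 1/tan(θ)
Ricci tensor: R_{θθ} = 1, R_{θφ} = 0, R_{φφ} = sin(θ)^2
The Ricci tensor is non-zero, so the Riemann tensor is non-zero: not flat.
False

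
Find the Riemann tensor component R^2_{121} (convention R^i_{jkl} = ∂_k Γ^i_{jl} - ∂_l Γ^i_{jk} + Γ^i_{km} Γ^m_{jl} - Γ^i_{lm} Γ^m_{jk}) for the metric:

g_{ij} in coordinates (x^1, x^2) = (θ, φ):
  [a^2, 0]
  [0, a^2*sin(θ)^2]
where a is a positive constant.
Non-zero Christoffel symbols (Γ^k_{ij} = Γ^k_{ji}):
Γ^θ_{φ φ} = -sin(2*θ)/2
Γ^φ_{θ φ} = 1/tan(θ)
R^φ_{θ φ θ} = ∂_φ Γ^φ_{θ θ} - ∂_θ Γ^φ_{θ φ} + Γ^φ_{φ m} Γ^m_{θ θ} - Γ^φ_{θ m} Γ^m_{θ φ}
  = (0) - (-1/sin(θ)^2) + (0) - (1/tan(θ)^2) = 1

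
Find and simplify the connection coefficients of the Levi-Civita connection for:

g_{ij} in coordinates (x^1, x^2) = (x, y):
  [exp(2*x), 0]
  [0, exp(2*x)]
Using Γ^k_{ij} = (1/2) g^{km} (∂_i g_{mj} + ∂_j g_{mi} - ∂_m g_{ij}); the metric is diagonal, so only the m = k term contributes.
Non-zero symbols (using the symmetry Γ^k_{ij} = Γ^k_{ji}):
Γ^x_{x x} = (1/2) g^{xx} (∂_x g_{xx} + ∂_x g_{xx} - ∂_x g_{xx}) = (1/2)(exp(-2*x))((2*exp(2*x)) + (2*exp(2*x)) - (2*exp(2*x))) = 1
Γ^x_{y y} = (1/2) g^{xx} (∂_y g_{xy} + ∂_y g_{xy} - ∂_x g_{yy}) = (1/2)(exp(-2*x))((0) + (0) - (2*exp(2*x))) = -1
Γ^y_{x y} = (1/2) g^{yy} (∂_x g_{yy} + ∂_y g_{yx} - ∂_y g_{xy}) = (1/2)(exp(-2*x))((2*exp(2*x)) + (0) - (0)) = 1
All other Christoffel symbols are zero.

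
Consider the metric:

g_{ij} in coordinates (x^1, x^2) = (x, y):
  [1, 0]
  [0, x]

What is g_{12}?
With x^1 = x, x^2 = y, g_{12} = g_{xy} is the row-1, column-2 entry of the matrix.
g_{12} = 0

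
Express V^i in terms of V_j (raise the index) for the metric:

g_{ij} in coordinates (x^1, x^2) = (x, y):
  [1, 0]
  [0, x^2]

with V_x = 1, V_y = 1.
Inverse metric (diagonal): g^{xx} = 1, g^{yy} = 1/x^2
V^i = g^{ij} V_j:
V^x = (1)(1) + (0)(1) = 1
V^y = (0)(1) + (1/x^2)(1) = 1/x^2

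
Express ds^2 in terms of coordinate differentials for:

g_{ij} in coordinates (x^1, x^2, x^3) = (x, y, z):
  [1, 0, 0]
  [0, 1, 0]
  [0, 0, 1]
ds^2 = g_{ij} dx^i dx^j; only the non-zero components contribute.
ds^2 = dx^2 + dy^2 + dz^2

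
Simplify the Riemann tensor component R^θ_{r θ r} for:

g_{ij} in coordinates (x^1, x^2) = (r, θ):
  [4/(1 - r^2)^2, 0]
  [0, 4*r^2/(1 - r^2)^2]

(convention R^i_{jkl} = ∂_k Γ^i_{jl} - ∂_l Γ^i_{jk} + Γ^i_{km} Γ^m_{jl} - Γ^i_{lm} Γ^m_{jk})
Non-zero Christoffel symbols (Γ^k_{ij} = Γ^k_{ji}):
Γ^r_{r r} = 2*r/(1 - r^2)
Γ^r_{θ θ} = (r^3 + r)/(r^2 - 1)
Γ^θ_{r θ} = (-r^2 - 1)/(r^3 - r)
R^θ_{r θ r} = ∂_θ Γ^θ_{r r} - ∂_r Γ^θ_{r θ} + Γ^θ_{θ m} Γ^m_{r r} - Γ^θ_{r m} Γ^m_{r θ}
  = (0) - ((r^4 + 4*r^2 - 1)/(r^3 - r)^2) + (2*(r^2 + 1)/(r^2 - 1)^2) - ((r^2 + 1)^2/(r^3 - r)^2) = -4/(r^2 - 1)^2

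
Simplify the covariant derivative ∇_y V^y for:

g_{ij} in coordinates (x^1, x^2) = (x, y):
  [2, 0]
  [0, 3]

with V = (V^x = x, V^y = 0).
All Christoffel symbols are zero.
∇_y V^y = ∂_y V^y + Γ^y_{y j} V^j
  = (0) + (0)(x) + (0)(0)
  = 0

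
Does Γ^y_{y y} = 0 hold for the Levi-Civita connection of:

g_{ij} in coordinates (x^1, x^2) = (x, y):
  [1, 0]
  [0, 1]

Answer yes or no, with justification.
Γ^y_{y y} = (1/2) g^{yy} (∂_y g_{yy} + ∂_y g_{yy} - ∂_y g_{yy}) = (1/2)(1)((0) + (0) - (0)) = 0
This equals the proposed value 0.
Yes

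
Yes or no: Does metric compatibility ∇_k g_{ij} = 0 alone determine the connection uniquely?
One also needs vanishing torsion; metric compatibility plus torsion-freeness singles out the Levi-Civita connection.
No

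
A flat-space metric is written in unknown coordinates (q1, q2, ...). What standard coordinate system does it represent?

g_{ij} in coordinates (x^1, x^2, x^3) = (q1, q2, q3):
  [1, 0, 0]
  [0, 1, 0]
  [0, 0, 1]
All components are constant and the metric is the identity, i.e. orthonormal rectilinear coordinates.
Cartesian (3D) coordinates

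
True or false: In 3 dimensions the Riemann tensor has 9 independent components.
n^2(n^2-1)/12 = 9·8/12 = 6 independent components for n = 3.
False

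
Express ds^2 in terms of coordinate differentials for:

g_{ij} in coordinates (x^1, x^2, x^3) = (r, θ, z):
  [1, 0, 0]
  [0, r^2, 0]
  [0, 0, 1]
ds^2 = g_{ij} dx^i dx^j; only the non-zero components contribute.
ds^2 = dr^2 + r^2 dθ^2 + dz^2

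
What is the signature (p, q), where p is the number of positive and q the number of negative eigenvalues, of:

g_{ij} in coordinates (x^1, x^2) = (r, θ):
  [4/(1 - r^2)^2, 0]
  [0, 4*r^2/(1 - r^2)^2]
The metric is diagonal, so its eigenvalues are the diagonal entries: 4/(1 - r^2)^2, 4*r^2/(1 - r^2)^2 (at a generic point, where coordinate-dependent entries are positive).
2 positive, 0 negative.
(2, 0) - Riemannian (positive definite)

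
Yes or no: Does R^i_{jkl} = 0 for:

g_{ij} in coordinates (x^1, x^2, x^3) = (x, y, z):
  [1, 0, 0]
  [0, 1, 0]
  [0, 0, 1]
All metric components are constant, so every Christoffel symbol vanishes and R^i_{jkl} = 0.
Yes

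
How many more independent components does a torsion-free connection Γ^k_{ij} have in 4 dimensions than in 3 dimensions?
Independent components in n dimensions: n × n(n+1)/2 = n^2(n+1)/2.
4D: 4 × 10 = 40
3D: 3 × 6 = 18
Difference = 40 - 18 = 22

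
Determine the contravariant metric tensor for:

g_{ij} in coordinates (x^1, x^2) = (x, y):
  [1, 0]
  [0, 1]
The metric is diagonal, so g^{ij} is diagonal with entries 1/g_{ii}: diag(1, 1).
g^{ij}:
  [1, 0]
  [0, 1]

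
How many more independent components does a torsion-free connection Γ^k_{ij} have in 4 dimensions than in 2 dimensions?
Independent components in n dimensions: n × n(n+1)/2 = n^2(n+1)/2.
4D: 4 × 10 = 40
2D: 2 × 3 = 6
Difference = 40 - 6 = 34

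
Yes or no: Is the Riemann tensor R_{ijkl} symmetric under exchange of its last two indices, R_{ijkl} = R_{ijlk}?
It is antisymmetric in the last pair: R_{ijkl} = -R_{ijlk}.
No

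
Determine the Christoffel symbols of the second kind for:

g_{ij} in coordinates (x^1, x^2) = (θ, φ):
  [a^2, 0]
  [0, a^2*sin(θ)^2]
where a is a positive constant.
Using Γ^k_{ij} = (1/2) g^{km} (∂_i g_{mj} + ∂_j g_{mi} - ∂_m g_{ij}); the metric is diagonal, so only the m = k term contributes.
Non-zero symbols (using the symmetry Γ^k_{ij} = Γ^k_{ji}):
Γ^θ_{φ φ} = (1/2) g^{θθ} (∂_φ g_{θφ} + ∂_φ g_{θφ} - ∂_θ g_{φφ}) = (1/2)(1/a^2)((0) + (0) - (a^2*sin(2*θ))) = -sin(2*θ)/2
Γ^φ_{θ φ} = (1/2) g^{φφ} (∂_θ g_{φφ} + ∂_φ g_{φθ} - ∂_φ g_{θφ}) = (1/2)(1/(a^2*sin(θ)^2))((a^2*sin(2*θ)) + (0) - (0)) = 1/tan(θ)
All other Christoffel symbols are zero.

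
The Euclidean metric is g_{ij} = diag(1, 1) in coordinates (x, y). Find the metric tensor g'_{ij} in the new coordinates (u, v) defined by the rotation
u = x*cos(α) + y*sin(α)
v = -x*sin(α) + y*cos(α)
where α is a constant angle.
Invert the transformation: x = u*cos(α) - v*sin(α), y = u*sin(α) + v*cos(α)
g'_{ij} = (∂x^k/∂x'^i)(∂x^l/∂x'^j) g_{kl}; with g_{kl} = δ_{kl} this is Σ_k (∂x^k/∂x'^i)(∂x^k/∂x'^j).
Jacobian: ∂x/∂u = cos(α), ∂x/∂v = -sin(α), ∂y/∂u = sin(α), ∂y/∂v = cos(α)
g'_{uu} = (cos(α))(cos(α)) + (sin(α))(sin(α)) = 1
g'_{uv} = (cos(α))(-sin(α)) + (sin(α))(cos(α)) = 0
g'_{vv} = (-sin(α))(-sin(α)) + (cos(α))(cos(α)) = 1
g'_{ij} = diag(1, 1)
The Euclidean metric is invariant under rotations.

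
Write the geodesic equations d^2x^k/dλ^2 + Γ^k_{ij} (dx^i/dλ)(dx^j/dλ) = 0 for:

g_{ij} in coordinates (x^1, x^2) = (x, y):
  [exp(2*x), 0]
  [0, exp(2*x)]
Geodesic equation: d^2x^k/dλ^2 + Γ^k_{ij} (dx^i/dλ)(dx^j/dλ) = 0.
Non-zero Christoffel symbols:
Γ^x_{x x} = 1
Γ^x_{y y} = -1
Γ^y_{x y} = 1
Substituting (the symmetric pair Γ^k_{ij}, Γ^k_{ji} combines into a factor 2):
d^2x/dλ^2 + (dx/dλ)^2 - (dy/dλ)^2 = 0
d^2y/dλ^2 + 2 (dx/dλ)(dy/dλ) = 0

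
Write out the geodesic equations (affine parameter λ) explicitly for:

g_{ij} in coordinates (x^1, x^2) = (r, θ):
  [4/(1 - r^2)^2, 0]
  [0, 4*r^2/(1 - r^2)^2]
Geodesic equation: d^2x^k/dλ^2 + Γ^k_{ij} (dx^i/dλ)(dx^j/dλ) = 0.
Non-zero Christoffel symbols:
Γ^r_{r r} = 2*r/(1 - r^2)
Γ^r_{θ θ} = (r^3 + r)/(r^2 - 1)
Γ^θ_{r θ} = (-r^2 - 1)/(r^3 - r)
Substituting (the symmetric pair Γ^k_{ij}, Γ^k_{ji} combines into a factor 2):
d^2r/dλ^2 + (2*r/(1 - r^2)) (dr/dλ)^2 + ((r^3 + r)/(r^2 - 1)) (dθ/dλ)^2 = 0
d^2θ/dλ^2 + ((-2*r^2 - 2)/(r^3 - r)) (dr/dλ)(dθ/dλ) = 0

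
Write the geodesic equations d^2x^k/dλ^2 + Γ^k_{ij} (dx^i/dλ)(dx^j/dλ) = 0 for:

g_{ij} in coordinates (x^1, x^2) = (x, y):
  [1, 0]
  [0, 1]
Geodesic equation: d^2x^k/dλ^2 + Γ^k_{ij} (dx^i/dλ)(dx^j/dλ) = 0.
All Christoffel symbols vanish, so the geodesics are straight lines:
d^2x/dλ^2 = 0
d^2y/dλ^2 = 0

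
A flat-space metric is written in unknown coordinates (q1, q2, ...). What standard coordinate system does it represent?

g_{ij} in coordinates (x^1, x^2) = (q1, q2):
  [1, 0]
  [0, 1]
All components are constant and the metric is the identity, i.e. orthonormal rectilinear coordinates.
Cartesian (2D) coordinates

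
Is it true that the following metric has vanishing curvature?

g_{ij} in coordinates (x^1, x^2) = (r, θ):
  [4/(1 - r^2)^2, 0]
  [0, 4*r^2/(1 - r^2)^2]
Non-zero Christoffel symbols:
Γ^r_{r r} = 2*r/(1 - r^2)
Γ^r_{θ θ} = (r^3 + r)/(r^2 - 1)
Γ^θ_{r θ} = (-r^2 - 1)/(r^3 - r)
Ricci tensor: R_{rr} = -4/(r^2 - 1)^2, R_{rθ} = 0, R_{θθ} = -4*r^2/(r^2 - 1)^2
The Ricci tensor is non-zero, so the Riemann tensor is non-zero: not flat.
No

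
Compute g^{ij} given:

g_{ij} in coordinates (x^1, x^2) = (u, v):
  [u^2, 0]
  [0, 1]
The metric is diagonal, so g^{ij} is diagonal with entries 1/g_{ii}: diag(1/(u^2), 1).
g^{ij}:
  [1/u^2, 0]
  [0, 1]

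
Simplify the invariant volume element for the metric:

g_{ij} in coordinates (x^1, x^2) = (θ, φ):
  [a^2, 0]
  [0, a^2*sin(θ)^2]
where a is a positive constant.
det(g) = a^4*sin(θ)^2
√|det(g)| = a^2*sin(θ) (taking 0 < θ < π so that |sin(θ)| = sin(θ))
Volume element: dV = a^2*sin(θ) dθ dφ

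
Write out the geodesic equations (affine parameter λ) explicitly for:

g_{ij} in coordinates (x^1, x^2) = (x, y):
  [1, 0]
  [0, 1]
Geodesic equation: d^2x^k/dλ^2 + Γ^k_{ij} (dx^i/dλ)(dx^j/dλ) = 0.
All Christoffel symbols vanish, so the geodesics are straight lines:
d^2x/dλ^2 = 0
d^2y/dλ^2 = 0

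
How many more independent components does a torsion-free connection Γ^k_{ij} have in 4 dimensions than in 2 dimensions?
Independent components in n dimensions: n × n(n+1)/2 = n^2(n+1)/2.
4D: 4 × 10 = 40
2D: 2 × 3 = 6
Difference = 40 - 6 = 34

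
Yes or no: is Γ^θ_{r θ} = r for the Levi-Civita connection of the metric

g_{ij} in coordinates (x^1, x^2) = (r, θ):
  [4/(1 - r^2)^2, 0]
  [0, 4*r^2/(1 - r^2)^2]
Γ^θ_{r θ} = (1/2) g^{θθ} (∂_r g_{θθ} + ∂_θ g_{θr} - ∂_θ g_{rθ}) = (1/2)((1 - r^2)^2/(4*r^2))((-8*(r^3 + r)/(r^2 - 1)^3) + (0) - (0)) = (-r^2 - 1)/(r^3 - r)
This differs from the proposed value r.
No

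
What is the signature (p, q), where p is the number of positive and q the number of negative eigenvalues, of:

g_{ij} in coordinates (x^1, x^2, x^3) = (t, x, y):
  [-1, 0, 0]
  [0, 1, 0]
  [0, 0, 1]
The metric is diagonal, so its eigenvalues are the diagonal entries: -1, 1, 1 (at a generic point, where coordinate-dependent entries are positive).
2 positive, 1 negative.
(2, 1) - Lorentzian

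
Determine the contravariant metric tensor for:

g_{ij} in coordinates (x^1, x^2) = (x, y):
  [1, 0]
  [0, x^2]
The metric is diagonal, so g^{ij} is diagonal with entries 1/g_{ii}: diag(1, 1/(x^2)).
g^{ij}:
  [1, 0]
  [0, 1/x^2]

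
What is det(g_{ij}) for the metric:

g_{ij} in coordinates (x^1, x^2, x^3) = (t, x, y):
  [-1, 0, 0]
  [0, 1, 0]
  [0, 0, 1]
Diagonal metric: det(g) = g_{11}·g_{22}·g_{33}
= (-1)·(1)·(1)
det(g) = -1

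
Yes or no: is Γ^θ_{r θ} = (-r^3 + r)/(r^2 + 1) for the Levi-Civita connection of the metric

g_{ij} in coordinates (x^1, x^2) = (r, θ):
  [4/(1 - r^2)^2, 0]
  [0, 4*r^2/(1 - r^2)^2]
Γ^θ_{r θ} = (1/2) g^{θθ} (∂_r g_{θθ} + ∂_θ g_{θr} - ∂_θ g_{rθ}) = (1/2)((1 - r^2)^2/(4*r^2))((-8*(r^3 + r)/(r^2 - 1)^3) + (0) - (0)) = (-r^2 - 1)/(r^3 - r)
This differs from the proposed value (-r^3 + r)/(r^2 + 1).
No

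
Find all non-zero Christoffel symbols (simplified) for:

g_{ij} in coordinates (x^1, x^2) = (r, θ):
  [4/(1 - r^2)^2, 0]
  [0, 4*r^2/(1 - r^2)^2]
Using Γ^k_{ij} = (1/2) g^{km} (∂_i g_{mj} + ∂_j g_{mi} - ∂_m g_{ij}); the metric is diagonal, so only the m = k term contributes.
Non-zero symbols (using the symmetry Γ^k_{ij} = Γ^k_{ji}):
Γ^r_{r r} = (1/2) g^{rr} (∂_r g_{rr} + ∂_r g_{rr} - ∂_r g_{rr}) = (1/2)((1 - r^2)^2/4)((16*r/(1 - r^2)^3) + (16*r/(1 - r^2)^3) - (16*r/(1 - r^2)^3)) = 2*r/(1 - r^2)
Γ^r_{θ θ} = (1/2) g^{rr} (∂_θ g_{rθ} + ∂_θ g_{rθ} - ∂_r g_{θθ}) = (1/2)((1 - r^2)^2/4)((0) + (0) - (-8*(r^3 + r)/(r^2 - 1)^3)) = (r^3 + r)/(r^2 - 1)
Γ^θ_{r θ} = (1/2) g^{θθ} (∂_r g_{θθ} + ∂_θ g_{θr} - ∂_θ g_{rθ}) = (1/2)((1 - r^2)^2/(4*r^2))((-8*(r^3 + r)/(r^2 - 1)^3) + (0) - (0)) = (-r^2 - 1)/(r^3 - r)
All other Christoffel symbols are zero.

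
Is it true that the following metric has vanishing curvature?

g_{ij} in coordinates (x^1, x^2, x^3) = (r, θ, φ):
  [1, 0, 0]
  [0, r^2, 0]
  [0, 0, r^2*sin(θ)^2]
Non-zero Christoffel symbols:
Γ^r_{θ θ} = -r
Γ^r_{φ φ} = -r*sin(θ)^2
Γ^θ_{r θ} = 1/r
Γ^θ_{φ φ} = -sin(2*θ)/2
Γ^φ_{r φ} = 1/r
Γ^φ_{θ φ} = 1/tan(θ)
Ricci tensor: R_{rr} = 0, R_{rθ} = 0, R_{rφ} = 0, R_{θθ} = 0, R_{θφ} = 0, R_{φφ} = 0
All R_{ij} vanish; in 3 dimensions the Riemann tensor is fully determined by the Ricci tensor, so R^i_{jkl} = 0: the metric is flat (curvilinear coordinates on flat space).
Yes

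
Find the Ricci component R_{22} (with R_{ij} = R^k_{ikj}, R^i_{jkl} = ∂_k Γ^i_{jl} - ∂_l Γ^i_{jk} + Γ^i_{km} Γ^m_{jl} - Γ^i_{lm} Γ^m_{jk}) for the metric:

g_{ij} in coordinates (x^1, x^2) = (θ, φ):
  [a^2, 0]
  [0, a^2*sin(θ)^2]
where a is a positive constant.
Non-zero Christoffel symbols (Γ^k_{ij} = Γ^k_{ji}):
Γ^θ_{φ φ} = -sin(2*θ)/2
Γ^φ_{θ φ} = 1/tan(θ)
R^θ_{φ θ φ} = ∂_θ Γ^θ_{φ φ} - ∂_φ Γ^θ_{φ θ} + Γ^θ_{θ m} Γ^m_{φ φ} - Γ^θ_{φ m} Γ^m_{φ θ}
  = (-cos(2*θ)) - (0) + (0) - (-cos(θ)^2) = sin(θ)^2
R^φ_{φ φ φ} = 0 (a repeated index in an antisymmetric pair)
R_{φφ} = R^θ_{φ θ φ} + R^φ_{φ φ φ} = (sin(θ)^2) + (0) = sin(θ)^2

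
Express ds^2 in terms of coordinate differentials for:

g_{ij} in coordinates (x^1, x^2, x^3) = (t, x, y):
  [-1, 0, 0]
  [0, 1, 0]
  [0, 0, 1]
ds^2 = g_{ij} dx^i dx^j; only the non-zero components contribute.
ds^2 = -dt^2 + dx^2 + dy^2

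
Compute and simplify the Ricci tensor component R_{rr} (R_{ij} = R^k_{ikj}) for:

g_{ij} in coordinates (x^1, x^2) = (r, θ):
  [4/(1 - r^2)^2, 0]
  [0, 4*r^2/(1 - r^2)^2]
Non-zero Christoffel symbols (Γ^k_{ij} = Γ^k_{ji}):
Γ^r_{r r} = 2*r/(1 - r^2)
Γ^r_{θ θ} = (r^3 + r)/(r^2 - 1)
Γ^θ_{r θ} = (-r^2 - 1)/(r^3 - r)
R^r_{r r r} = 0 (a repeated index in an antisymmetric pair)
R^θ_{r θ r} = ∂_θ Γ^θ_{r r} - ∂_r Γ^θ_{r θ} + Γ^θ_{θ m} Γ^m_{r r} - Γ^θ_{r m} Γ^m_{r θ}
  = (0) - ((r^4 + 4*r^2 - 1)/(r^3 - r)^2) + (2*(r^2 + 1)/(r^2 - 1)^2) - ((r^2 + 1)^2/(r^3 - r)^2) = -4/(r^2 - 1)^2
R_{rr} = R^r_{r r r} + R^θ_{r θ r} = (0) + (-4/(r^2 - 1)^2) = -4/(r^2 - 1)^2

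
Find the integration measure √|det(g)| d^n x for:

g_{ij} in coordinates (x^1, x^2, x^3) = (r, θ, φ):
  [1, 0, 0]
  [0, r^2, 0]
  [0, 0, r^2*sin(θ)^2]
det(g) = r^4*sin(θ)^2
√|det(g)| = r^2*sin(θ) (taking 0 < θ < π so that |sin(θ)| = sin(θ))
Volume element: dV = r^2*sin(θ) dr dθ dφ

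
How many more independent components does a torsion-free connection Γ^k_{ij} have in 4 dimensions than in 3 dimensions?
Independent components in n dimensions: n × n(n+1)/2 = n^2(n+1)/2.
4D: 4 × 10 = 40
3D: 3 × 6 = 18
Difference = 40 - 18 = 22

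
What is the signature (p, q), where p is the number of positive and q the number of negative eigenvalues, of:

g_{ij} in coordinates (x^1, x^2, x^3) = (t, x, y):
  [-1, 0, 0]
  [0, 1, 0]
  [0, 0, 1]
The metric is diagonal, so its eigenvalues are the diagonal entries: -1, 1, 1 (at a generic point, where coordinate-dependent entries are positive).
2 positive, 1 negative.
(2, 1) - Lorentzian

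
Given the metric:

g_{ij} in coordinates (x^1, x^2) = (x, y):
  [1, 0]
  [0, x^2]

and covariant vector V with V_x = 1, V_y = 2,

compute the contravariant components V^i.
Inverse metric (diagonal): g^{xx} = 1, g^{yy} = 1/x^2
V^i = g^{ij} V_j:
V^x = (1)(1) + (0)(2) = 1
V^y = (0)(1) + (1/x^2)(2) = 2/x^2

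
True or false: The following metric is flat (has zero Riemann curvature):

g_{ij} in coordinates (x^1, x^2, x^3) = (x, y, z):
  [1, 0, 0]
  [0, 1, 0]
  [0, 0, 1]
All metric components are constant, so every Christoffel symbol vanishes and R^i_{jkl} = 0.
True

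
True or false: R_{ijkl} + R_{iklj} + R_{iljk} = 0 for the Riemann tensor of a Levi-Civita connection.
This is the first (algebraic) Bianchi identity.
True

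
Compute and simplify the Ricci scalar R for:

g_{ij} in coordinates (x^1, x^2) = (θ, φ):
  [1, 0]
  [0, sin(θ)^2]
Non-zero Christoffel symbols (Γ^k_{ij} = Γ^k_{ji}):
Γ^θ_{φ φ} = -sin(2*θ)/2
Γ^φ_{θ φ} = 1/tan(θ)
Ricci tensor (R_{ij} = R^k_{ikj}): R_{θθ} = 1, R_{θφ} = 0, R_{φφ} = sin(θ)^2
Inverse metric: g^{θθ} = 1, g^{φφ} = 1/sin(θ)^2
R = g^{ij} R_{ij} = (1)(1) + (1/sin(θ)^2)(sin(θ)^2) = 2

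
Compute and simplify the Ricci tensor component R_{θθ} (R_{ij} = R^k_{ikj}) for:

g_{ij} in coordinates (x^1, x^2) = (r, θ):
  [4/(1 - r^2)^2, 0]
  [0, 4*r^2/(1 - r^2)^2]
Non-zero Christoffel symbols (Γ^k_{ij} = Γ^k_{ji}):
Γ^r_{r r} = 2*r/(1 - r^2)
Γ^r_{θ θ} = (r^3 + r)/(r^2 - 1)
Γ^θ_{r θ} = (-r^2 - 1)/(r^3 - r)
R^r_{θ r θ} = ∂_r Γ^r_{θ θ} - ∂_θ Γ^r_{θ r} + Γ^r_{r m} Γ^m_{θ θ} - Γ^r_{θ m} Γ^m_{θ r}
  = ((r^4 - 4*r^2 - 1)/(r^2 - 1)^2) - (0) + (-2*r^2*(r^2 + 1)/(r^2 - 1)^2) - (-(r^2 + 1)^2/(r^2 - 1)^2) = -4*r^2/(r^2 - 1)^2
R^θ_{θ θ θ} = 0 (a repeated index in an antisymmetric pair)
R_{θθ} = R^r_{θ r θ} + R^θ_{θ θ θ} = (-4*r^2/(r^2 - 1)^2) + (0) = -4*r^2/(r^2 - 1)^2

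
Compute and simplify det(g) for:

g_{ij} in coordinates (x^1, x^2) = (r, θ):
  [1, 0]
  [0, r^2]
For a 2×2 metric: det(g) = g_{11}·g_{22} - g_{12}·g_{21}
= (1)·(r^2) - (0)·(0)
= r^2 - 0
det(g) = r^2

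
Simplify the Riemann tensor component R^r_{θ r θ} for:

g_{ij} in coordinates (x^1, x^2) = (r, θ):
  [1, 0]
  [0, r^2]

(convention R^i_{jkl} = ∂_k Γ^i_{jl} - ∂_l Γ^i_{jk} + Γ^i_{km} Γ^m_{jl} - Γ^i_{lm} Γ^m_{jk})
Non-zero Christoffel symbols (Γ^k_{ij} = Γ^k_{ji}):
Γ^r_{θ θ} = -r
Γ^θ_{r θ} = 1/r
R^r_{θ r θ} = ∂_r Γ^r_{θ θ} - ∂_θ Γ^r_{θ r} + Γ^r_{r m} Γ^m_{θ θ} - Γ^r_{θ m} Γ^m_{θ r}
  = (-1) - (0) + (0) - (-1) = 0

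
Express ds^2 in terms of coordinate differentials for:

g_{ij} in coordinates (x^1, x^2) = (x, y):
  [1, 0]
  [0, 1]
ds^2 = g_{ij} dx^i dx^j; only the non-zero components contribute.
ds^2 = dx^2 + dy^2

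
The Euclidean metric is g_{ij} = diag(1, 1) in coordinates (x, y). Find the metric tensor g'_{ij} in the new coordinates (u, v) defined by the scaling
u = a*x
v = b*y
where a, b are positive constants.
Invert the transformation: x = u/a, y = v/b
g'_{ij} = (∂x^k/∂x'^i)(∂x^l/∂x'^j) g_{kl}; with g_{kl} = δ_{kl} this is Σ_k (∂x^k/∂x'^i)(∂x^k/∂x'^j).
Jacobian: ∂x/∂u = 1/a, ∂x/∂v = 0, ∂y/∂u = 0, ∂y/∂v = 1/b
g'_{uu} = (1/a)(1/a) + (0)(0) = 1/a^2
g'_{uv} = (1/a)(0) + (0)(1/b) = 0
g'_{vv} = (0)(0) + (1/b)(1/b) = 1/b^2
g'_{ij} = diag(1/a^2, 1/b^2)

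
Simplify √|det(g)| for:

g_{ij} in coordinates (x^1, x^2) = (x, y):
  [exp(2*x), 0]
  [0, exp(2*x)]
det(g) = exp(4*x)
√|det(g)| = exp(2*x)
Volume element: dV = exp(2*x) dx dy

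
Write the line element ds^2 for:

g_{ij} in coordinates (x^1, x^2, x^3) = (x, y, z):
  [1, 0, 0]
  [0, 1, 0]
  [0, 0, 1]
ds^2 = g_{ij} dx^i dx^j; only the non-zero components contribute.
ds^2 = dx^2 + dy^2 + dz^2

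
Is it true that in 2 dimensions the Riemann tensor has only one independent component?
The number of independent components is n^2(n^2-1)/12 = 4·3/12 = 1 for n = 2 (e.g. R_{1212}).
Yes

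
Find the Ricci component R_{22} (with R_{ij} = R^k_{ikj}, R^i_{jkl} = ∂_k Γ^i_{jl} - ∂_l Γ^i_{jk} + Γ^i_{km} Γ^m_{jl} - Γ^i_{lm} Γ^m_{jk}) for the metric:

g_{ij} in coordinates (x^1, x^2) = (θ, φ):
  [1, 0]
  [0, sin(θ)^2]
Non-zero Christoffel symbols (Γ^k_{ij} = Γ^k_{ji}):
Γ^θ_{φ φ} = -sin(2*θ)/2
Γ^φ_{θ φ} = 1/tan(θ)
R^θ_{φ θ φ} = ∂_θ Γ^θ_{φ φ} - ∂_φ Γ^θ_{φ θ} + Γ^θ_{θ m} Γ^m_{φ φ} - Γ^θ_{φ m} Γ^m_{φ θ}
  = (-cos(2*θ)) - (0) + (0) - (-cos(θ)^2) = sin(θ)^2
R^φ_{φ φ φ} = 0 (a repeated index in an antisymmetric pair)
R_{φφ} = R^θ_{φ θ φ} + R^φ_{φ φ φ} = (sin(θ)^2) + (0) = sin(θ)^2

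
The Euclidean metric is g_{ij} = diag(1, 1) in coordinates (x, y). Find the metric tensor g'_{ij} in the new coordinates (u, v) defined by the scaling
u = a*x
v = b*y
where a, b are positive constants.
Invert the transformation: x = u/a, y = v/b
g'_{ij} = (∂x^k/∂x'^i)(∂x^l/∂x'^j) g_{kl}; with g_{kl} = δ_{kl} this is Σ_k (∂x^k/∂x'^i)(∂x^k/∂x'^j).
Jacobian: ∂x/∂u = 1/a, ∂x/∂v = 0, ∂y/∂u = 0, ∂y/∂v = 1/b
g'_{uu} = (1/a)(1/a) + (0)(0) = 1/a^2
g'_{uv} = (1/a)(0) + (0)(1/b) = 0
g'_{vv} = (0)(0) + (1/b)(1/b) = 1/b^2
g'_{ij} = diag(1/a^2, 1/b^2)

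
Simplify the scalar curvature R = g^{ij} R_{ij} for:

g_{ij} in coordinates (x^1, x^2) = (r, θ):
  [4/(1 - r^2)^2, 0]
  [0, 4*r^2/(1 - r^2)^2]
Non-zero Christoffel symbols (Γ^k_{ij} = Γ^k_{ji}):
Γ^r_{r r} = 2*r/(1 - r^2)
Γ^r_{θ θ} = (r^3 + r)/(r^2 - 1)
Γ^θ_{r θ} = (-r^2 - 1)/(r^3 - r)
Ricci tensor (R_{ij} = R^k_{ikj}): R_{rr} = -4/(r^2 - 1)^2, R_{rθ} = 0, R_{θθ} = -4*r^2/(r^2 - 1)^2
Inverse metric: g^{rr} = (1 - r^2)^2/4, g^{θθ} = (1 - r^2)^2/(4*r^2)
R = g^{ij} R_{ij} = ((1 - r^2)^2/4)(-4/(r^2 - 1)^2) + ((1 - r^2)^2/(4*r^2))(-4*r^2/(r^2 - 1)^2) = -2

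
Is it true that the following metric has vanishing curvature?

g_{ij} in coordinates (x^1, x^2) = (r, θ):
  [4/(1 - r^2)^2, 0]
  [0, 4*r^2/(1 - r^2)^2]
Non-zero Christoffel symbols:
Γ^r_{r r} = 2*r/(1 - r^2)
Γ^r_{θ θ} = (r^3 + r)/(r^2 - 1)
Γ^θ_{r θ} = (-r^2 - 1)/(r^3 - r)
Ricci tensor: R_{rr} = -4/(r^2 - 1)^2, R_{rθ} = 0, R_{θθ} = -4*r^2/(r^2 - 1)^2
The Ricci tensor is non-zero, so the Riemann tensor is non-zero: not flat.
No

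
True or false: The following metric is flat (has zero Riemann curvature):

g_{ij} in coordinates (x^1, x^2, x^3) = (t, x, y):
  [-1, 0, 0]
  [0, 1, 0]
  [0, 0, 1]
All metric components are constant, so every Christoffel symbol vanishes and R^i_{jkl} = 0.
True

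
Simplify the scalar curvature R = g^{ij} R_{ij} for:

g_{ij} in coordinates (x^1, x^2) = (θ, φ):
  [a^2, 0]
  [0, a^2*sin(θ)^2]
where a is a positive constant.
Non-zero Christoffel symbols (Γ^k_{ij} = Γ^k_{ji}):
Γ^θ_{φ φ} = -sin(2*θ)/2
Γ^φ_{θ φ} = 1/tan(θ)
Ricci tensor (R_{ij} = R^k_{ikj}): R_{θθ} = 1, R_{θφ} = 0, R_{φφ} = sin(θ)^2
Inverse metric: g^{θθ} = 1/a^2, g^{φφ} = 1/(a^2*sin(θ)^2)
R = g^{ij} R_{ij} = (1/a^2)(1) + (1/(a^2*sin(θ)^2))(sin(θ)^2) = 2/a^2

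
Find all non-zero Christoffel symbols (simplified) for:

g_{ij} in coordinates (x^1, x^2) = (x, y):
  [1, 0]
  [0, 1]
Using Γ^k_{ij} = (1/2) g^{km} (∂_i g_{mj} + ∂_j g_{mi} - ∂_m g_{ij}); the metric is diagonal, so only the m = k term contributes.
Every metric component is constant, so all ∂_m g_{ij} = 0 and every Christoffel symbol vanishes.
All Christoffel symbols are zero.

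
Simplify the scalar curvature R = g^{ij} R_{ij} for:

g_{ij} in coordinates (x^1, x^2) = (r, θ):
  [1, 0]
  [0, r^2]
Non-zero Christoffel symbols (Γ^k_{ij} = Γ^k_{ji}):
Γ^r_{θ θ} = -r
Γ^θ_{r θ} = 1/r
Ricci tensor (R_{ij} = R^k_{ikj}): R_{rr} = 0, R_{rθ} = 0, R_{θθ} = 0
Inverse metric: g^{rr} = 1, g^{θθ} = 1/r^2
R = g^{ij} R_{ij} = (1)(0) + (1/r^2)(0) = 0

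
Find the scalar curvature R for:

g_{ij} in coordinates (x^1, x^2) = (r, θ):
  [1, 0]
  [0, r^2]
Non-zero Christoffel symbols (Γ^k_{ij} = Γ^k_{ji}):
Γ^r_{θ θ} = -r
Γ^θ_{r θ} = 1/r
Ricci tensor (R_{ij} = R^k_{ikj}): R_{rr} = 0, R_{rθ} = 0, R_{θθ} = 0
Inverse metric: g^{rr} = 1, g^{θθ} = 1/r^2
R = g^{ij} R_{ij} = (1)(0) + (1/r^2)(0) = 0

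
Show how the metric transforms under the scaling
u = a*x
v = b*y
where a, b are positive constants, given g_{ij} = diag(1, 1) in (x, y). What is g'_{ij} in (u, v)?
Invert the transformation: x = u/a, y = v/b
g'_{ij} = (∂x^k/∂x'^i)(∂x^l/∂x'^j) g_{kl}; with g_{kl} = δ_{kl} this is Σ_k (∂x^k/∂x'^i)(∂x^k/∂x'^j).
Jacobian: ∂x/∂u = 1/a, ∂x/∂v = 0, ∂y/∂u = 0, ∂y/∂v = 1/b
g'_{uu} = (1/a)(1/a) + (0)(0) = 1/a^2
g'_{uv} = (1/a)(0) + (0)(1/b) = 0
g'_{vv} = (0)(0) + (1/b)(1/b) = 1/b^2
g'_{ij} = diag(1/a^2, 1/b^2)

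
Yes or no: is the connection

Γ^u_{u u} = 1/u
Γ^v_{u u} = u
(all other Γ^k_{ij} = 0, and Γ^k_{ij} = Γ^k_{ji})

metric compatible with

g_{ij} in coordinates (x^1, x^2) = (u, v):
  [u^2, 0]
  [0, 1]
Using ∇_k g_{ij} = ∂_k g_{ij} - Γ^m_{ki} g_{mj} - Γ^m_{kj} g_{im}:
∇_u g_{uv} = (0) - (u) - (0) = -u ≠ 0
So the connection is not metric compatible (it is not the Levi-Civita connection).
No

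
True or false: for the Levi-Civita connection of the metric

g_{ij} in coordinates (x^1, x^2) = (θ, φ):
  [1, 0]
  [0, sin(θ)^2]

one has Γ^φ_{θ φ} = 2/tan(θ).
Γ^φ_{θ φ} = (1/2) g^{φφ} (∂_θ g_{φφ} + ∂_φ g_{φθ} - ∂_φ g_{θφ}) = (1/2)(1/sin(θ)^2)((sin(2*θ)) + (0) - (0)) = 1/tan(θ)
This differs from the proposed value 2/tan(θ).
False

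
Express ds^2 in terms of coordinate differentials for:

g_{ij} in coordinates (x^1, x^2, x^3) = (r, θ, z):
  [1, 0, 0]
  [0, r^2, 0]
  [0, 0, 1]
ds^2 = g_{ij} dx^i dx^j; only the non-zero components contribute.
ds^2 = dr^2 + r^2 dθ^2 + dz^2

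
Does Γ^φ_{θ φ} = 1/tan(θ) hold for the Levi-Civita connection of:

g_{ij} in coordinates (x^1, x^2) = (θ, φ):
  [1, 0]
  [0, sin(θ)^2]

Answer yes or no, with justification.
Γ^φ_{θ φ} = (1/2) g^{φφ} (∂_θ g_{φφ} + ∂_φ g_{φθ} - ∂_φ g_{θφ}) = (1/2)(1/sin(θ)^2)((sin(2*θ)) + (0) - (0)) = 1/tan(θ)
This equals the proposed value 1/tan(θ).
Yes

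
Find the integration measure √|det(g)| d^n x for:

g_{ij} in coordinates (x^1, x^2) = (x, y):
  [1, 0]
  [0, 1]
det(g) = 1
√|det(g)| = 1
Volume element: dV = 1 dx dy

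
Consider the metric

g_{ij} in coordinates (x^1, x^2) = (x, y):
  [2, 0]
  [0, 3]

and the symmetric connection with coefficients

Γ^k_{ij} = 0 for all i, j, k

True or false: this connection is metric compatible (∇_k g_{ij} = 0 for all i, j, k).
Using ∇_k g_{ij} = ∂_k g_{ij} - Γ^m_{ki} g_{mj} - Γ^m_{kj} g_{im}:
e.g. ∇_x g_{yy} = (0) - (0) - (0) = 0
Every component ∇_k g_{ij} vanishes: the connection is metric compatible.
True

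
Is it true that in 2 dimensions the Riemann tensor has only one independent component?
The number of independent components is n^2(n^2-1)/12 = 4·3/12 = 1 for n = 2 (e.g. R_{1212}).
Yes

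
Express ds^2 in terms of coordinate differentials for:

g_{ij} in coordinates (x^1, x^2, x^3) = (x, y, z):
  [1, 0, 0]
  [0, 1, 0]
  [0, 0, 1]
ds^2 = g_{ij} dx^i dx^j; only the non-zero components contribute.
ds^2 = dx^2 + dy^2 + dz^2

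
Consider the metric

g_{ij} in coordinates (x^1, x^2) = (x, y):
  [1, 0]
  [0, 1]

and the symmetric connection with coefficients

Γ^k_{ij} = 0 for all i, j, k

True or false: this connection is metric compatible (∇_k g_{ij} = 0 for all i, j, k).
Using ∇_k g_{ij} = ∂_k g_{ij} - Γ^m_{ki} g_{mj} - Γ^m_{kj} g_{im}:
e.g. ∇_x g_{yy} = (0) - (0) - (0) = 0
Every component ∇_k g_{ij} vanishes: the connection is metric compatible.
True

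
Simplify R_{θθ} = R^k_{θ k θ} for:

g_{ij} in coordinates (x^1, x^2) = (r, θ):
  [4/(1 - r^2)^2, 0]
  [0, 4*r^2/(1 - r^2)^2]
Non-zero Christoffel symbols (Γ^k_{ij} = Γ^k_{ji}):
Γ^r_{r r} = 2*r/(1 - r^2)
Γ^r_{θ θ} = (r^3 + r)/(r^2 - 1)
Γ^θ_{r θ} = (-r^2 - 1)/(r^3 - r)
R^r_{θ r θ} = ∂_r Γ^r_{θ θ} - ∂_θ Γ^r_{θ r} + Γ^r_{r m} Γ^m_{θ θ} - Γ^r_{θ m} Γ^m_{θ r}
  = ((r^4 - 4*r^2 - 1)/(r^2 - 1)^2) - (0) + (-2*r^2*(r^2 + 1)/(r^2 - 1)^2) - (-(r^2 + 1)^2/(r^2 - 1)^2) = -4*r^2/(r^2 - 1)^2
R^θ_{θ θ θ} = 0 (a repeated index in an antisymmetric pair)
R_{θθ} = R^r_{θ r θ} + R^θ_{θ θ θ} = (-4*r^2/(r^2 - 1)^2) + (0) = -4*r^2/(r^2 - 1)^2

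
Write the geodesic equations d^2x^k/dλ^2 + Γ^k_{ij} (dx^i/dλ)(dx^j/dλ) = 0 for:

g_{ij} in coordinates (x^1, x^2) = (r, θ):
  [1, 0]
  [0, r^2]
Geodesic equation: d^2x^k/dλ^2 + Γ^k_{ij} (dx^i/dλ)(dx^j/dλ) = 0.
Non-zero Christoffel symbols:
Γ^r_{θ θ} = -r
Γ^θ_{r θ} = 1/r
Substituting (the symmetric pair Γ^k_{ij}, Γ^k_{ji} combines into a factor 2):
d^2r/dλ^2 - r (dθ/dλ)^2 = 0
d^2θ/dλ^2 + (2/r) (dr/dλ)(dθ/dλ) = 0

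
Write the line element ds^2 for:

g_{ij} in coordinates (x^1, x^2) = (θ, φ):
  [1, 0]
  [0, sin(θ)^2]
ds^2 = g_{ij} dx^i dx^j; only the non-zero components contribute.
ds^2 = dθ^2 + sin(θ)^2 dφ^2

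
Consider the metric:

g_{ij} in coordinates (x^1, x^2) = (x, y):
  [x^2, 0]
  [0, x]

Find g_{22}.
With x^1 = x, x^2 = y, g_{22} = g_{yy} is the row-2, column-2 entry of the matrix.
g_{22} = x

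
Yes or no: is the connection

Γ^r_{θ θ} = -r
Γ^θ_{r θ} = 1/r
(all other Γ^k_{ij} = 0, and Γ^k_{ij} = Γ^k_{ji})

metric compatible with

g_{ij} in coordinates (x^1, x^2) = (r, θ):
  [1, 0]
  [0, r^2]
Using ∇_k g_{ij} = ∂_k g_{ij} - Γ^m_{ki} g_{mj} - Γ^m_{kj} g_{im}:
e.g. ∇_r g_{θθ} = (2*r) - (r) - (r) = 0
Every component ∇_k g_{ij} vanishes: the connection is metric compatible.
Yes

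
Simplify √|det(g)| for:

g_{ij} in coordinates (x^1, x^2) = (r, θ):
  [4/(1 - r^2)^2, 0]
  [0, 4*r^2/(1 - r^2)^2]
det(g) = 16*r^2/(1 - r^2)^4
√|det(g)| = 4*r/(r^2 - 1)^2
Volume element: dV = 4*r/(r^2 - 1)^2 dr dθ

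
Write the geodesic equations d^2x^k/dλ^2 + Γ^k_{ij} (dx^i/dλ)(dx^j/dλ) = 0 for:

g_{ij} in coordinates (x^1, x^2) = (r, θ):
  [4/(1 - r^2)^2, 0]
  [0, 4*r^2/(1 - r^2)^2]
Geodesic equation: d^2x^k/dλ^2 + Γ^k_{ij} (dx^i/dλ)(dx^j/dλ) = 0.
Non-zero Christoffel symbols:
Γ^r_{r r} = 2*r/(1 - r^2)
Γ^r_{θ θ} = (r^3 + r)/(r^2 - 1)
Γ^θ_{r θ} = (-r^2 - 1)/(r^3 - r)
Substituting (the symmetric pair Γ^k_{ij}, Γ^k_{ji} combines into a factor 2):
d^2r/dλ^2 + (2*r/(1 - r^2)) (dr/dλ)^2 + ((r^3 + r)/(r^2 - 1)) (dθ/dλ)^2 = 0
d^2θ/dλ^2 + ((-2*r^2 - 2)/(r^3 - r)) (dr/dλ)(dθ/dλ) = 0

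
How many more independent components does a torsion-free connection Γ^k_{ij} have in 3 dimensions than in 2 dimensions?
Independent components in n dimensions: n × n(n+1)/2 = n^2(n+1)/2.
3D: 3 × 6 = 18
2D: 2 × 3 = 6
Difference = 18 - 6 = 12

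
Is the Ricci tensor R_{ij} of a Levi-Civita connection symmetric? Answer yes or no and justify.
R_{ij} = R^k_{ikj}; the pair symmetry R_{kilj} = R_{ljki} gives R_{ij} = R_{ji}.
Yes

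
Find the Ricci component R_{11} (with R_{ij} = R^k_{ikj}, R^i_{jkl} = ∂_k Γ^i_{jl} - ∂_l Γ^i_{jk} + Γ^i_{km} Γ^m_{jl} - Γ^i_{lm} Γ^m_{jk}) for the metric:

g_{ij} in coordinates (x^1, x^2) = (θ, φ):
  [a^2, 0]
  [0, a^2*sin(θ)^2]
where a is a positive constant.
Non-zero Christoffel symbols (Γ^k_{ij} = Γ^k_{ji}):
Γ^θ_{φ φ} = -sin(2*θ)/2
Γ^φ_{θ φ} = 1/tan(θ)
R^θ_{θ θ θ} = 0 (a repeated index in an antisymmetric pair)
R^φ_{θ φ θ} = ∂_φ Γ^φ_{θ θ} - ∂_θ Γ^φ_{θ φ} + Γ^φ_{φ m} Γ^m_{θ θ} - Γ^φ_{θ m} Γ^m_{θ φ}
  = (0) - (-1/sin(θ)^2) + (0) - (1/tan(θ)^2) = 1
R_{θθ} = R^θ_{θ θ θ} + R^φ_{θ φ θ} = (0) + (1) = 1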